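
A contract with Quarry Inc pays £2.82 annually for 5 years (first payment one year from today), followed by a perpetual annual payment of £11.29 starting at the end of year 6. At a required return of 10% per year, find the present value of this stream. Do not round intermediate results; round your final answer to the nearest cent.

PV of 5-year annuity: £2.82 × [1 − (1+0.1)^−5] / 0.1 = 10.69002
Perpetuity value at year 5: £11.29 / 0.1 = 112.90000
PV of perpetuity: 112.90000 / (1+0.1)^5 = 70.10202
Total PV = 10.69002 + 70.10202 = 80.79204

£80.79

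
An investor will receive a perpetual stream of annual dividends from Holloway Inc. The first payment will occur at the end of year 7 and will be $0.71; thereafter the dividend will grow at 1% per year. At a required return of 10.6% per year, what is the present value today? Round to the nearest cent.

Value at end of year 6: C₁ / (r − g) = $0.71 / (0.106 − 0.01) = $7.3958
Discount to today: PV = $7.3958 / (1 + 0.106)^6 = $7.3958 / 1.830336 = $4.04

$4.04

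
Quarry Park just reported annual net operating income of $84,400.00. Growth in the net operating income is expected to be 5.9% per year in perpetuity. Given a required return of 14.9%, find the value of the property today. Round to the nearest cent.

D₁ = D₀ × (1 + g) = $84,400.00 × 1.059 = $89,379.6000
Growing perpetuity: P = D₁ / (r − g) = $89,379.6000 / (0.149 − 0.059) = $993,106.67

$993106.67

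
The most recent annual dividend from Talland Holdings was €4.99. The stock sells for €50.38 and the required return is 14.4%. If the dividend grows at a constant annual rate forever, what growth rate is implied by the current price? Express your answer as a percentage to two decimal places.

P = D₀(1+g)/(r−g) ⇒ P(r−g) = D₀(1+g) ⇒ g(P+D₀) = P·r − D₀
g = (P·r − D₀)/(P + D₀) = (€50.38×0.144 − €4.99) / (€50.38 + €4.99) = 0.040902

4.09%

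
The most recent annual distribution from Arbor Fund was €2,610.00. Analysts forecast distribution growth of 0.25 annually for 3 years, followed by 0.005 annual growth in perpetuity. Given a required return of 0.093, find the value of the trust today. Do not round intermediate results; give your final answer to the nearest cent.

D_1 = 3262.50000
D_2 = 4078.12500
D_3 = 5097.65625
Terminal value at year 3: TV = D_3×(1+g_2)/(r−g_2) = 5123.14453/0.088 = 58217.55149
P_0 = D_1/(1+r)^1 + D_2/(1+r)^2 + D_3/(1+r)^3 + TV/(1+r)^3
    = 2984.90393 + 3413.65958 + 3904.00226 + 44585.48037 = 54888.04614

€54888.05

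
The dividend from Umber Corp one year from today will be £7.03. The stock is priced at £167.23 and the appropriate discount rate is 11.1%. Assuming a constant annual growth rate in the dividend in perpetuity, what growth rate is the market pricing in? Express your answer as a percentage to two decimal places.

6.90%

P = D₁/(r−g) ⇒ g = r − D₁/P = 0.111 − £7.03/£167.23 = 0.068962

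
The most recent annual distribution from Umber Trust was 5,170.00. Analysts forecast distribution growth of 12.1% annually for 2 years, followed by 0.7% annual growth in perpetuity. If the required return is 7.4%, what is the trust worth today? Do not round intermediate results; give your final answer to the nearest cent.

D_1 = 5795.57000
D_2 = 6496.83397
Terminal value at year 2: TV = D_2×(1+g_2)/(r−g_2) = 6542.31181/0.067 = 97646.44489
P_0 = D_1/(1+r)^1 + D_2/(1+r)^2 + TV/(1+r)^2
    = 5396.24767 + 5632.39631 + 84654.07593 = 95682.71992

95682.72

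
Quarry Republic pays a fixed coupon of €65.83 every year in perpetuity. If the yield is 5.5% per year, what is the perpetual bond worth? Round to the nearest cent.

€1196.91

Level perpetuity: PV = C / r = €65.83 / 0.055 = €1,196.91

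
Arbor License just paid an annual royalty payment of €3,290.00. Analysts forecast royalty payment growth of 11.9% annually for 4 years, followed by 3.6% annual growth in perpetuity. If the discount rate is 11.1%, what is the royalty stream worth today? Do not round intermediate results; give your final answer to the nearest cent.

D_1 = 3681.51000
D_2 = 4119.60969
D_3 = 4609.84324
D_4 = 5158.41459
Terminal value at year 4: TV = D_4×(1+g_2)/(r−g_2) = 5344.11751/0.075 = 71254.90019
P_0 = D_1/(1+r)^1 + D_2/(1+r)^2 + D_3/(1+r)^3 + D_4/(1+r)^4 + TV/(1+r)^4
    = 3313.69037 + 3337.55133 + 3361.58410 + 3385.78992 + 46769.04483 = 60167.66054

€60167.66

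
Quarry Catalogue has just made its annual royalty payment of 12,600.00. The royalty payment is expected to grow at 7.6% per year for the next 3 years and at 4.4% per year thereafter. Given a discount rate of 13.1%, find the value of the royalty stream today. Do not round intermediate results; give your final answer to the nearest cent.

164438.29

D_1 = 13557.60000
D_2 = 14587.97760
D_3 = 15696.66390
Terminal value at year 3: TV = D_3×(1+g_2)/(r−g_2) = 16387.31711/0.087 = 188359.96677
P_0 = D_1/(1+r)^1 + D_2/(1+r)^2 + D_3/(1+r)^3 + TV/(1+r)^3
    = 11987.26790 + 11404.33268 + 10849.74533 + 130196.94395 = 164438.28987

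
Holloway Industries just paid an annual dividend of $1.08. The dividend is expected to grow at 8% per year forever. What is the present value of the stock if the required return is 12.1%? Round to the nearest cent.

$28.45

D₁ = D₀ × (1 + g) = $1.08 × 1.08 = $1.1664
Growing perpetuity: P = D₁ / (r − g) = $1.1664 / (0.121 − 0.08) = $28.45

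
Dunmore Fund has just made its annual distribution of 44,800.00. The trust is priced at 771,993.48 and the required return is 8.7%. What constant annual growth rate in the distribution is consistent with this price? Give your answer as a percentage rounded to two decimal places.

2.74%

P = D₀(1+g)/(r−g) ⇒ P(r−g) = D₀(1+g) ⇒ g(P+D₀) = P·r − D₀
g = (P·r − D₀)/(P + D₀) = (771,993.48×0.087 − 44,800.00) / (771,993.48 + 44,800.00) = 0.027380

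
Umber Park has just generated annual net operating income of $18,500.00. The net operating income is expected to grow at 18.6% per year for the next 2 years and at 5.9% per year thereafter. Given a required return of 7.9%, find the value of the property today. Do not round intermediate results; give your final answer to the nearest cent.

D_1 = 21941.00000
D_2 = 26022.02600
Terminal value at year 2: TV = D_2×(1+g_2)/(r−g_2) = 27557.32553/0.02 = 1377866.27670
P_0 = D_1/(1+r)^1 + D_2/(1+r)^2 + TV/(1+r)^2
    = 20334.56905 + 22351.06477 + 1183488.87962 = 1226174.51344

$1226174.51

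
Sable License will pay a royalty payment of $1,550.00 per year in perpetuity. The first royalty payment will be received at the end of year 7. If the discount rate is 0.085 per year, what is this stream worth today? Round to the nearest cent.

$11177.23

Value at end of year 6: C / r = $1,550.00 / 0.085 = $18,235.2941
Discount to today: PV = $18,235.2941 / (1 + 0.085)^6 = $18,235.2941 / 1.631468 = $11,177.23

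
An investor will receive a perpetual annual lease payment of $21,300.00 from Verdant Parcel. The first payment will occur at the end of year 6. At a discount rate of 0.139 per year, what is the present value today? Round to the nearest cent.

$79936.69

Value at end of year 5: C / r = $21,300.00 / 0.139 = $153,237.4101
Discount to today: PV = $153,237.4101 / (1 + 0.139)^5 = $153,237.4101 / 1.916985 = $79,936.69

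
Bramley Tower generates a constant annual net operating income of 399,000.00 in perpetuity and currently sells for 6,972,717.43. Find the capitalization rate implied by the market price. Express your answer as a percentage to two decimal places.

5.72%

P = C/r ⇒ r = C/P = 399,000.00/6,972,717.43 = 0.057223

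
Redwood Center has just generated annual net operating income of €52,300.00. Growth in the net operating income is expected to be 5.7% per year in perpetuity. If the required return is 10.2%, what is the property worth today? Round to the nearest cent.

€1228468.89

D₁ = D₀ × (1 + g) = €52,300.00 × 1.057 = €55,281.1000
Growing perpetuity: P = D₁ / (r − g) = €55,281.1000 / (0.102 − 0.057) = €1,228,468.89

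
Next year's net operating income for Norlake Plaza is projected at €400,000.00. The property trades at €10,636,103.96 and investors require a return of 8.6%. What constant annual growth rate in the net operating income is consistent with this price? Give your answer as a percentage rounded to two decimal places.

4.84%

P = D₁/(r−g) ⇒ g = r − D₁/P = 0.086 − €400,000.00/€10,636,103.96 = 0.048392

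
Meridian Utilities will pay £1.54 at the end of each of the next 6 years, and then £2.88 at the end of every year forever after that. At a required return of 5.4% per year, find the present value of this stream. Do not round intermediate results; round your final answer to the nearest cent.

PV of 6-year annuity: £1.54 × [1 − (1+0.054)^−6] / 0.054 = 7.71756
Perpetuity value at year 6: £2.88 / 0.054 = 53.33333
PV of perpetuity: 53.33333 / (1+0.054)^6 = 38.90049
Total PV = 7.71756 + 38.90049 = 46.61805

£46.62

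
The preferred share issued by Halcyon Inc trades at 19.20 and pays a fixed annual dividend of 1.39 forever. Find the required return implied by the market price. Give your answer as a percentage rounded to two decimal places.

P = C/r ⇒ r = C/P = 1.39/19.20 = 0.072396

7.24%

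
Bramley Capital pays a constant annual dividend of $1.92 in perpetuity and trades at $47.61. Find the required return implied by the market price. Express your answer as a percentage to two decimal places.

4.03%

P = C/r ⇒ r = C/P = $1.92/$47.61 = 0.040328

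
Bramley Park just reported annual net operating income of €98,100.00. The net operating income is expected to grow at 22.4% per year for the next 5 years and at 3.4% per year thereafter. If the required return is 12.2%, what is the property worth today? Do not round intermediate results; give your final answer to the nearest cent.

D_1 = 120074.40000
D_2 = 146971.06560
D_3 = 179892.58429
D_4 = 220188.52318
D_5 = 269510.75237
Terminal value at year 5: TV = D_5×(1+g_2)/(r−g_2) = 278674.11795/0.088 = 3166751.34032
P_0 = D_1/(1+r)^1 + D_2/(1+r)^2 + D_3/(1+r)^3 + D_4/(1+r)^4 + D_5/(1+r)^5 + TV/(1+r)^5
    = 107018.18182 + 116747.10744 + 127360.48084 + 138938.70637 + 151569.49786 + 1780941.59987 = 2422575.57420

€2422575.57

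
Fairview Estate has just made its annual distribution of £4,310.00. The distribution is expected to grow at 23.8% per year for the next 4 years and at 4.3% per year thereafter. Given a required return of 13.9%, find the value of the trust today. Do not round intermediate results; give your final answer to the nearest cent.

£86681.07

D_1 = 5335.78000
D_2 = 6605.69564
D_3 = 8177.85120
D_4 = 10124.17979
Terminal value at year 4: TV = D_4×(1+g_2)/(r−g_2) = 10559.51952/0.096 = 109994.99499
P_0 = D_1/(1+r)^1 + D_2/(1+r)^2 + D_3/(1+r)^3 + D_4/(1+r)^4 + TV/(1+r)^4
    = 4684.61809 + 5091.79736 + 5534.36798 + 6015.40611 + 65354.88096 = 86681.07050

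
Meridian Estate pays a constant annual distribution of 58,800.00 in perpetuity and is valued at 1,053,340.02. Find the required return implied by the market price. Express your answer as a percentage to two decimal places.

5.58%

P = C/r ⇒ r = C/P = 58,800.00/1,053,340.02 = 0.055822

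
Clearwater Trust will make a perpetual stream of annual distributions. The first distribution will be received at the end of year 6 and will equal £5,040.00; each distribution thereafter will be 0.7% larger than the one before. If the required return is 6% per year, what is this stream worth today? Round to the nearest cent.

Value at end of year 5: C₁ / (r − g) = £5,040.00 / (0.06 − 0.007) = £95,094.3396
Discount to today: PV = £95,094.3396 / (1 + 0.06)^5 = £95,094.3396 / 1.338226 = £71,060.02

£71060.02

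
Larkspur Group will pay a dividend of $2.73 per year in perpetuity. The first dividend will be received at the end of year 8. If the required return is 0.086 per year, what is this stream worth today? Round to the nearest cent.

Value at end of year 7: C / r = $2.73 / 0.086 = $31.7442
Discount to today: PV = $31.7442 / (1 + 0.086)^7 = $31.7442 / 1.781594 = $17.82

$17.82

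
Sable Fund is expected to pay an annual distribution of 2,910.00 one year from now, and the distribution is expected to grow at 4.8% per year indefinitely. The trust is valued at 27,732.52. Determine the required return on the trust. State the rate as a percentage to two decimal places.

15.29%

P = D₁/(r − g) ⇒ r = D₁/P + g = 2,910.0000/27,732.52 + 0.048 = 0.104931 + 0.048 = 0.152931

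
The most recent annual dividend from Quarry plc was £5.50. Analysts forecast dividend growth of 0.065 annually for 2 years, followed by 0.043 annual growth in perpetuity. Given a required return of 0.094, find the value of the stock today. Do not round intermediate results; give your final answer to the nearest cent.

D_1 = 5.85750
D_2 = 6.23824
Terminal value at year 2: TV = D_2×(1+g_2)/(r−g_2) = 6.50648/0.051 = 127.57807
P_0 = D_1/(1+r)^1 + D_2/(1+r)^2 + TV/(1+r)^2
    = 5.35420 + 5.21227 + 106.59612 = 117.16260

£117.16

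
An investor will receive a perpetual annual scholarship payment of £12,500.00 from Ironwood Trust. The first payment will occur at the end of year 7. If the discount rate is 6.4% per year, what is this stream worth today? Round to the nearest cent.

£134610.91

Value at end of year 6: C / r = £12,500.00 / 0.064 = £195,312.5000
Discount to today: PV = £195,312.5000 / (1 + 0.064)^6 = £195,312.5000 / 1.450941 = £134,610.91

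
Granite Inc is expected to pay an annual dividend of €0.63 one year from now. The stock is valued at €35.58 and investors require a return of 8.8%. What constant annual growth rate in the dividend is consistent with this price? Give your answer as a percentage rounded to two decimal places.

P = D₁/(r−g) ⇒ g = r − D₁/P = 0.088 − €0.63/€35.58 = 0.070293

7.03%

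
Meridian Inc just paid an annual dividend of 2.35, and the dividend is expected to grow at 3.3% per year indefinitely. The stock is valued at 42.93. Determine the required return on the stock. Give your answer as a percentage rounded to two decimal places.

D₁ = 2.35 × 1.033 = 2.4276
P = D₁/(r − g) ⇒ r = D₁/P + g = 2.4276/42.93 + 0.033 = 0.056547 + 0.033 = 0.089547

8.95%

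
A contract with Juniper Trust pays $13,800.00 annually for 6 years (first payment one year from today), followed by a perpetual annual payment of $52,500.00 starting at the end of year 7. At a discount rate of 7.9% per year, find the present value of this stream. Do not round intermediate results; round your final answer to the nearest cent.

$485107.48

PV of 6-year annuity: $13,800.00 × [1 − (1+0.079)^−6] / 0.079 = 63989.73654
Perpetuity value at year 6: $52,500.00 / 0.079 = 664556.96203
PV of perpetuity: 664556.96203 / (1+0.079)^6 = 421117.74691
Total PV = 63989.73654 + 421117.74691 = 485107.48346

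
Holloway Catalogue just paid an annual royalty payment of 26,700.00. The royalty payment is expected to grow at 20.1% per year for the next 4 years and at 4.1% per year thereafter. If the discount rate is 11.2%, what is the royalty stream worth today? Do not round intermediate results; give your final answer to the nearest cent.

662617.38

D_1 = 32066.70000
D_2 = 38512.10670
D_3 = 46253.04015
D_4 = 55549.90122
Terminal value at year 4: TV = D_4×(1+g_2)/(r−g_2) = 57827.44717/0.071 = 814471.08685
P_0 = D_1/(1+r)^1 + D_2/(1+r)^2 + D_3/(1+r)^3 + D_4/(1+r)^4 + TV/(1+r)^4
    = 28836.96043 + 31144.95457 + 33637.67125 + 36329.89494 + 532667.89628 = 662617.37747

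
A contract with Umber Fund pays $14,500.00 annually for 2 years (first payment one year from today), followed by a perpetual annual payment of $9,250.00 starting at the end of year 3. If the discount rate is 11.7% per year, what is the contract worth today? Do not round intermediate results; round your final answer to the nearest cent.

$87967.70

PV of 2-year annuity: $14,500.00 × [1 − (1+0.117)^−2] / 0.117 = 24602.68544
Perpetuity value at year 2: $9,250.00 / 0.117 = 79059.82906
PV of perpetuity: 79059.82906 / (1+0.117)^2 = 63365.01248
Total PV = 24602.68544 + 63365.01248 = 87967.69793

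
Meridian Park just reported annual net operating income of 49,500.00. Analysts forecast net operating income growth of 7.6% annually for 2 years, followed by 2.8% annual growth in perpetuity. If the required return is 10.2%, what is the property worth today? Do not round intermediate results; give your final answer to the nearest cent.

751107.32

D_1 = 53262.00000
D_2 = 57309.91200
Terminal value at year 2: TV = D_2×(1+g_2)/(r−g_2) = 58914.58954/0.074 = 796143.10184
P_0 = D_1/(1+r)^1 + D_2/(1+r)^2 + TV/(1+r)^2
    = 48332.12341 + 47191.80108 + 655583.39880 = 751107.32329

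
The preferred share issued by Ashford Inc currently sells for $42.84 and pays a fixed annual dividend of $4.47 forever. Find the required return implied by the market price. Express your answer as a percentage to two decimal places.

P = C/r ⇒ r = C/P = $4.47/$42.84 = 0.104342

10.43%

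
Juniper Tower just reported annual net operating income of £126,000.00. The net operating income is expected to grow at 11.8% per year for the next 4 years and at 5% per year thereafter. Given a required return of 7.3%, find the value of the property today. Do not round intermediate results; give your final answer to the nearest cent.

£7338647.16

D_1 = 140868.00000
D_2 = 157490.42400
D_3 = 176074.29403
D_4 = 196851.06073
Terminal value at year 4: TV = D_4×(1+g_2)/(r−g_2) = 206693.61376/0.023 = 8986678.85931
P_0 = D_1/(1+r)^1 + D_2/(1+r)^2 + D_3/(1+r)^3 + D_4/(1+r)^4 + TV/(1+r)^4
    = 131284.24977 + 136790.11299 + 142526.88381 + 148504.24613 + 6779541.67106 = 7338647.16376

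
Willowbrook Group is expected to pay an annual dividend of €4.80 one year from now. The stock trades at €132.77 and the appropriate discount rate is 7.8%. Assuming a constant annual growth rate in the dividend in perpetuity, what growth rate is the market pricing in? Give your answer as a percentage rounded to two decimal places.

P = D₁/(r−g) ⇒ g = r − D₁/P = 0.078 − €4.80/€132.77 = 0.041847

4.18%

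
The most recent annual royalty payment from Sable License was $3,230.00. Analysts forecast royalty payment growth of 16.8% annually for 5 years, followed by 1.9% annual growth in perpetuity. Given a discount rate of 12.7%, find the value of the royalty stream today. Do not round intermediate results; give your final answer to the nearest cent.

D_1 = 3772.64000
D_2 = 4406.44352
D_3 = 5146.72603
D_4 = 6011.37600
D_5 = 7021.28717
Terminal value at year 5: TV = D_5×(1+g_2)/(r−g_2) = 7154.69163/0.108 = 66247.14472
P_0 = D_1/(1+r)^1 + D_2/(1+r)^2 + D_3/(1+r)^3 + D_4/(1+r)^4 + D_5/(1+r)^5 + TV/(1+r)^5
    = 3347.50665 + 3469.28817 + 3595.50008 + 3726.30354 + 3861.86560 + 36437.41714 = 54437.88119

$54437.88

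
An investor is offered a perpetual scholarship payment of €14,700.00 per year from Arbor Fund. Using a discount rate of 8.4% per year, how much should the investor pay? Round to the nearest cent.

€175000.00

Level perpetuity: PV = C / r = €14,700.00 / 0.084 = €175,000.00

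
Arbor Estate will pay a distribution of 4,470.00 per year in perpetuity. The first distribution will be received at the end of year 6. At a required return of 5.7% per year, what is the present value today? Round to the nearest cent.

59437.12

Value at end of year 5: C / r = 4,470.00 / 0.057 = 78,421.0526
Discount to today: PV = 78,421.0526 / (1 + 0.057)^5 = 78,421.0526 / 1.319395 = 59,437.12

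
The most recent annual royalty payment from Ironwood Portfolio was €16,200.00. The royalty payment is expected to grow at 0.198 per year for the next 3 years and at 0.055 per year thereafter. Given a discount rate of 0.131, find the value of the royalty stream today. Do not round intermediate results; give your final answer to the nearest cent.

D_1 = 19407.60000
D_2 = 23250.30480
D_3 = 27853.86515
Terminal value at year 3: TV = D_3×(1+g_2)/(r−g_2) = 29385.82773/0.076 = 386655.62807
P_0 = D_1/(1+r)^1 + D_2/(1+r)^2 + D_3/(1+r)^3 + TV/(1+r)^3
    = 17159.68170 + 18176.21457 + 19252.96645 + 267261.57368 = 321850.43639

€321850.44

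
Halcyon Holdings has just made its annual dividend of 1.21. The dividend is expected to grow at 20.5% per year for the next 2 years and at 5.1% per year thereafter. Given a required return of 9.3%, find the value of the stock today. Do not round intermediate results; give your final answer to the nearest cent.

D_1 = 1.45805
D_2 = 1.75695
Terminal value at year 2: TV = D_2×(1+g_2)/(r−g_2) = 1.84655/0.042 = 43.96559
P_0 = D_1/(1+r)^1 + D_2/(1+r)^2 + TV/(1+r)^2
    = 1.33399 + 1.47068 + 36.80210 = 39.60677

39.61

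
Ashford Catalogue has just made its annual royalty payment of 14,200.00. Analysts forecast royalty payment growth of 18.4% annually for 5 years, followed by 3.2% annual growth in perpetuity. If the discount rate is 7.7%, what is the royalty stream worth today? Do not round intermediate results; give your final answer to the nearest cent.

618102.40

D_1 = 16812.80000
D_2 = 19906.35520
D_3 = 23569.12456
D_4 = 27905.84348
D_5 = 33040.51867
Terminal value at year 5: TV = D_5×(1+g_2)/(r−g_2) = 34097.81527/0.045 = 757729.22827
P_0 = D_1/(1+r)^1 + D_2/(1+r)^2 + D_3/(1+r)^3 + D_4/(1+r)^4 + D_5/(1+r)^5 + TV/(1+r)^5
    = 15610.77066 + 17161.70145 + 18866.71728 + 20741.12652 + 22801.75841 + 522920.32610 = 618102.40043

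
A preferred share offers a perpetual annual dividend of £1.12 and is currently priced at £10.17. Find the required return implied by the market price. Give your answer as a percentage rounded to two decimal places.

11.01%

P = C/r ⇒ r = C/P = £1.12/£10.17 = 0.110128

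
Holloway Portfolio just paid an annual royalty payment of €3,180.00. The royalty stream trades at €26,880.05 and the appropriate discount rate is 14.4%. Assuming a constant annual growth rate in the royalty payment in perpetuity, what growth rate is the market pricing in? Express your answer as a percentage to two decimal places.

2.30%

P = D₀(1+g)/(r−g) ⇒ P(r−g) = D₀(1+g) ⇒ g(P+D₀) = P·r − D₀
g = (P·r − D₀)/(P + D₀) = (€26,880.05×0.144 − €3,180.00) / (€26,880.05 + €3,180.00) = 0.022978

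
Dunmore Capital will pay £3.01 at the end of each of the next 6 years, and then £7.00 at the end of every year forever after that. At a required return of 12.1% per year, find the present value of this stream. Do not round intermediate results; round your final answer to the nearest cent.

PV of 6-year annuity: £3.01 × [1 − (1+0.121)^−6] / 0.121 = 12.34037
Perpetuity value at year 6: £7.00 / 0.121 = 57.85124
PV of perpetuity: 57.85124 / (1+0.121)^6 = 29.15271
Total PV = 12.34037 + 29.15271 = 41.49308

£41.49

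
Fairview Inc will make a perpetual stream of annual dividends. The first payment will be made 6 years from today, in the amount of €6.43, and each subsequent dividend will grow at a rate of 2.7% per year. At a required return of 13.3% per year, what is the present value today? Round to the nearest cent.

Value at end of year 5: C₁ / (r − g) = €6.43 / (0.133 − 0.027) = €60.6604
Discount to today: PV = €60.6604 / (1 + 0.133)^5 = €60.6604 / 1.867022 = €32.49

€32.49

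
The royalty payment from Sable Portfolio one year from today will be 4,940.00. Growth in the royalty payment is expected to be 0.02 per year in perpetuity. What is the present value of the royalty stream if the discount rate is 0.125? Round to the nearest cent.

47047.62

Growing perpetuity: P = D₁ / (r − g) = 4,940.0000 / (0.125 − 0.02) = 47,047.62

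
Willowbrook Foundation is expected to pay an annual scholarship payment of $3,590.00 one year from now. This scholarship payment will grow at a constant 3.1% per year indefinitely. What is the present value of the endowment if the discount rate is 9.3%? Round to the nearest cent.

$57903.23

Growing perpetuity: P = D₁ / (r − g) = $3,590.0000 / (0.093 − 0.031) = $57,903.23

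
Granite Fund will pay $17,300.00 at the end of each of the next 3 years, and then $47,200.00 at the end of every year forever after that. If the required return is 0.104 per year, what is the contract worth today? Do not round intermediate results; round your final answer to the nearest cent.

$380009.80

PV of 3-year annuity: $17,300.00 × [1 − (1+0.104)^−3] / 0.104 = 42721.37046
Perpetuity value at year 3: $47,200.00 / 0.104 = 453846.15385
PV of perpetuity: 453846.15385 / (1+0.104)^3 = 337288.42636
Total PV = 42721.37046 + 337288.42636 = 380009.79681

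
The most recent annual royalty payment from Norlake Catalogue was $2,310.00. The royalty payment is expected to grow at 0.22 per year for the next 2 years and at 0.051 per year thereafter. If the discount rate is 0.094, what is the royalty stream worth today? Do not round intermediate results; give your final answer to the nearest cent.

D_1 = 2818.20000
D_2 = 3438.20400
Terminal value at year 2: TV = D_2×(1+g_2)/(r−g_2) = 3613.55240/0.043 = 84036.10242
P_0 = D_1/(1+r)^1 + D_2/(1+r)^2 + TV/(1+r)^2
    = 2576.05119 + 2872.74447 + 70215.21948 = 75664.01514

$75664.02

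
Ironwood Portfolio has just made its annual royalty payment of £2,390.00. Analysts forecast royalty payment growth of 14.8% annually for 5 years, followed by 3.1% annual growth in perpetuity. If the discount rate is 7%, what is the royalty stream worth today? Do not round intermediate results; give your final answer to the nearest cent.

D_1 = 2743.72000
D_2 = 3149.79056
D_3 = 3615.95956
D_4 = 4151.12158
D_5 = 4765.48757
Terminal value at year 5: TV = D_5×(1+g_2)/(r−g_2) = 4913.21769/0.039 = 125979.94068
P_0 = D_1/(1+r)^1 + D_2/(1+r)^2 + D_3/(1+r)^3 + D_4/(1+r)^4 + D_5/(1+r)^5 + TV/(1+r)^5
    = 2564.22430 + 2751.14906 + 2951.70011 + 3166.87078 + 3397.72678 + 89821.95660 = 104653.62762

£104653.63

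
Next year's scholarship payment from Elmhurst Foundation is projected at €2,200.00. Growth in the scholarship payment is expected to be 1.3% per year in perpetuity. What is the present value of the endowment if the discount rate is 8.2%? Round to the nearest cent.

Growing perpetuity: P = D₁ / (r − g) = €2,200.0000 / (0.082 − 0.013) = €31,884.06

€31884.06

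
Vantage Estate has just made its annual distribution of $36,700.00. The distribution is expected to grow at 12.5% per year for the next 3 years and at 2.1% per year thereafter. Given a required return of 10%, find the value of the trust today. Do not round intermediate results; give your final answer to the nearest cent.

$622573.52

D_1 = 41287.50000
D_2 = 46448.43750
D_3 = 52254.49219
Terminal value at year 3: TV = D_3×(1+g_2)/(r−g_2) = 53351.83652/0.079 = 675339.70283
P_0 = D_1/(1+r)^1 + D_2/(1+r)^2 + D_3/(1+r)^3 + TV/(1+r)^3
    = 37534.09091 + 38387.13843 + 39259.57339 + 507392.71437 = 622573.51710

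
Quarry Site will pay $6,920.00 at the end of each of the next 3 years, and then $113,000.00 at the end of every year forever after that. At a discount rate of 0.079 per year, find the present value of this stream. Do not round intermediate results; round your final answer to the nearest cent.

PV of 3-year annuity: $6,920.00 × [1 − (1+0.079)^−3] / 0.079 = 17865.73887
Perpetuity value at year 3: $113,000.00 / 0.079 = 1430379.74684
PV of perpetuity: 1430379.74684 / (1+0.079)^3 = 1138641.52537
Total PV = 17865.73887 + 1138641.52537 = 1156507.26424

$1156507.26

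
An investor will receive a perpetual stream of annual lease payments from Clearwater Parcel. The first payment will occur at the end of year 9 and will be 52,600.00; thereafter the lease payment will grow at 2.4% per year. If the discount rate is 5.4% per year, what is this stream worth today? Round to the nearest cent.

Value at end of year 8: C₁ / (r − g) = 52,600.00 / (0.054 − 0.024) = 1,753,333.3333
Discount to today: PV = 1,753,333.3333 / (1 + 0.054)^8 = 1,753,333.3333 / 1.523088 = 1,151,170.37

1151170.37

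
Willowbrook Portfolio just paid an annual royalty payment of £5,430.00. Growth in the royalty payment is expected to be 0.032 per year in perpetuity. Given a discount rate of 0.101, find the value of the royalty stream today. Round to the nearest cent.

£81213.91

D₁ = D₀ × (1 + g) = £5,430.00 × 1.032 = £5,603.7600
Growing perpetuity: P = D₁ / (r − g) = £5,603.7600 / (0.101 − 0.032) = £81,213.91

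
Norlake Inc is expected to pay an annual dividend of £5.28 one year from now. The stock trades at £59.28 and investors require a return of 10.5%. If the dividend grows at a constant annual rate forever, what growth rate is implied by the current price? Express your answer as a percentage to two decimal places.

P = D₁/(r−g) ⇒ g = r − D₁/P = 0.105 − £5.28/£59.28 = 0.015931

1.59%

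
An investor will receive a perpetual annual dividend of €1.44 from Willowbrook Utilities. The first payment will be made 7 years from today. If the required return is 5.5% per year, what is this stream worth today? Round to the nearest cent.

Value at end of year 6: C / r = €1.44 / 0.055 = €26.1818
Discount to today: PV = €26.1818 / (1 + 0.055)^6 = €26.1818 / 1.378843 = €18.99

€18.99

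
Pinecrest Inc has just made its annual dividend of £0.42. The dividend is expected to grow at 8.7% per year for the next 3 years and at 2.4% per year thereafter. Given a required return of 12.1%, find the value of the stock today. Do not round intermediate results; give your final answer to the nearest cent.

D_1 = 0.45654
D_2 = 0.49626
D_3 = 0.53943
Terminal value at year 3: TV = D_3×(1+g_2)/(r−g_2) = 0.55238/0.097 = 5.69464
P_0 = D_1/(1+r)^1 + D_2/(1+r)^2 + D_3/(1+r)^3 + TV/(1+r)^3
    = 0.40726 + 0.39491 + 0.38293 + 4.04249 = 5.22760

£5.23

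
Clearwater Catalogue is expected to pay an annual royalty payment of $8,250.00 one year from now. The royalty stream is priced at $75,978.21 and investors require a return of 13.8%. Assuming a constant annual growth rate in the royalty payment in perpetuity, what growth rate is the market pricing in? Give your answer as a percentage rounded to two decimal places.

2.94%

P = D₁/(r−g) ⇒ g = r − D₁/P = 0.138 − $8,250.00/$75,978.21 = 0.029416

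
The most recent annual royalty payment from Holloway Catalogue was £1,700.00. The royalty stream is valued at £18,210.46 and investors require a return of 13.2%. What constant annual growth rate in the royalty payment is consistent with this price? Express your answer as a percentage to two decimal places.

P = D₀(1+g)/(r−g) ⇒ P(r−g) = D₀(1+g) ⇒ g(P+D₀) = P·r − D₀
g = (P·r − D₀)/(P + D₀) = (£18,210.46×0.132 − £1,700.00) / (£18,210.46 + £1,700.00) = 0.035347

3.53%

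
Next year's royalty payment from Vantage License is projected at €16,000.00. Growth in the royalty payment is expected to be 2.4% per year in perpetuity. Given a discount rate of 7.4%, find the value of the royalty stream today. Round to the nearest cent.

Growing perpetuity: P = D₁ / (r − g) = €16,000.0000 / (0.074 − 0.024) = €320,000.00

€320000.00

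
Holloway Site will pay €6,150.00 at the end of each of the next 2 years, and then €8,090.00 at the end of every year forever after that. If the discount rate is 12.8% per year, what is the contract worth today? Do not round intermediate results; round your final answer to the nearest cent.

€59958.57

PV of 2-year annuity: €6,150.00 × [1 − (1+0.128)^−2] / 0.128 = 10285.57417
Perpetuity value at year 2: €8,090.00 / 0.128 = 63203.12500
PV of perpetuity: 63203.12500 / (1+0.128)^2 = 49672.99573
Total PV = 10285.57417 + 49672.99573 = 59958.56990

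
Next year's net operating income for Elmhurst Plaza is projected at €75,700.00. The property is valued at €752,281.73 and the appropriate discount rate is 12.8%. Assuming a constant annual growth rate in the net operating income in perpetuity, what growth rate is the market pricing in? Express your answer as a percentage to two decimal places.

P = D₁/(r−g) ⇒ g = r − D₁/P = 0.128 − €75,700.00/€752,281.73 = 0.027373

2.74%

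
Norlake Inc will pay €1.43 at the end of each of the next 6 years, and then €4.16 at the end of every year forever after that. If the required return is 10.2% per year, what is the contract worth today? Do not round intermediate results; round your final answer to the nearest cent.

PV of 6-year annuity: €1.43 × [1 − (1+0.102)^−6] / 0.102 = 6.19169
Perpetuity value at year 6: €4.16 / 0.102 = 40.78431
PV of perpetuity: 40.78431 / (1+0.102)^6 = 22.77213
Total PV = 6.19169 + 22.77213 = 28.96382

€28.96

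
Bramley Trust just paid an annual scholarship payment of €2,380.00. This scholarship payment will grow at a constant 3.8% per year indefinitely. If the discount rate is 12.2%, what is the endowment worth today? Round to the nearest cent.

D₁ = D₀ × (1 + g) = €2,380.00 × 1.038 = €2,470.4400
Growing perpetuity: P = D₁ / (r − g) = €2,470.4400 / (0.122 − 0.038) = €29,410.00

€29410.00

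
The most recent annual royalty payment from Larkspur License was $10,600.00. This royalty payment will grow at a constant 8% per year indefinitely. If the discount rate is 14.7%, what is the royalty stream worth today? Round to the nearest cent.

D₁ = D₀ × (1 + g) = $10,600.00 × 1.08 = $11,448.0000
Growing perpetuity: P = D₁ / (r − g) = $11,448.0000 / (0.147 − 0.08) = $170,865.67

$170865.67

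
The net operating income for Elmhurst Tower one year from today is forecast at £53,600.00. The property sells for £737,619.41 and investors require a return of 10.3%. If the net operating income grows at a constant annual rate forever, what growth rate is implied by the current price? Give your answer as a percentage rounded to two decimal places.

3.03%

P = D₁/(r−g) ⇒ g = r − D₁/P = 0.103 − £53,600.00/£737,619.41 = 0.030334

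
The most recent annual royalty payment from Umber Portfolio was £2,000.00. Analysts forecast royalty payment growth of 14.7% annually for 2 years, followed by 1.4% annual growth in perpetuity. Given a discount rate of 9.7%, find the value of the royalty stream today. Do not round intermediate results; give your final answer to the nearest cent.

D_1 = 2294.00000
D_2 = 2631.21800
Terminal value at year 2: TV = D_2×(1+g_2)/(r−g_2) = 2668.05505/0.083 = 32145.24159
P_0 = D_1/(1+r)^1 + D_2/(1+r)^2 + TV/(1+r)^2
    = 2091.15770 + 2186.47027 + 26711.81750 = 30989.44548

£30989.45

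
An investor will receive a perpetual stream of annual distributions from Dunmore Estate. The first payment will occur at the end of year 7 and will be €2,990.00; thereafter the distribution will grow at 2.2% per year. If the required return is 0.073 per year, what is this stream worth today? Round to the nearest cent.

€38415.16

Value at end of year 6: C₁ / (r − g) = €2,990.00 / (0.073 − 0.022) = €58,627.4510
Discount to today: PV = €58,627.4510 / (1 + 0.073)^6 = €58,627.4510 / 1.526154 = €38,415.16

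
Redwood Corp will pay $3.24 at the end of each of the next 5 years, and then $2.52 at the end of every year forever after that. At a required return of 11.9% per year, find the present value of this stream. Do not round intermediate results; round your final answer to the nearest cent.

$23.78

PV of 5-year annuity: $3.24 × [1 − (1+0.119)^−5] / 0.119 = 11.70847
Perpetuity value at year 5: $2.52 / 0.119 = 21.17647
PV of perpetuity: 21.17647 / (1+0.119)^5 = 12.06989
Total PV = 11.70847 + 12.06989 = 23.77835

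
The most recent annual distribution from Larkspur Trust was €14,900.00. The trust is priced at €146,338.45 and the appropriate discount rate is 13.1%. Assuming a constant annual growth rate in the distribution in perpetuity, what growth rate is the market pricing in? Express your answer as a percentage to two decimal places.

2.65%

P = D₀(1+g)/(r−g) ⇒ P(r−g) = D₀(1+g) ⇒ g(P+D₀) = P·r − D₀
g = (P·r − D₀)/(P + D₀) = (€146,338.45×0.131 − €14,900.00) / (€146,338.45 + €14,900.00) = 0.026485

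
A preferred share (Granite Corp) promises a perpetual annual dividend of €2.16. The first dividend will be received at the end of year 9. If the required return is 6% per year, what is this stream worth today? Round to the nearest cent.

€22.59

Value at end of year 8: C / r = €2.16 / 0.06 = €36.0000
Discount to today: PV = €36.0000 / (1 + 0.06)^8 = €36.0000 / 1.593848 = €22.59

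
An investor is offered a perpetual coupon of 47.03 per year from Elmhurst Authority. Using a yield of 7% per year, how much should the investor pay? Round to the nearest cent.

671.86

Level perpetuity: PV = C / r = 47.03 / 0.07 = 671.86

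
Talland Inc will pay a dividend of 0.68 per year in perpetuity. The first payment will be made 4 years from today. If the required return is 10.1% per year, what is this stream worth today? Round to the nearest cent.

5.04

Value at end of year 3: C / r = 0.68 / 0.101 = 6.7327
Discount to today: PV = 6.7327 / (1 + 0.101)^3 = 6.7327 / 1.334633 = 5.04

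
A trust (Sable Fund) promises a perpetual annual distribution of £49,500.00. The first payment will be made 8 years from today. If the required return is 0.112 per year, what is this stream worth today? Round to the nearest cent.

Value at end of year 7: C / r = £49,500.00 / 0.112 = £441,964.2857
Discount to today: PV = £441,964.2857 / (1 + 0.112)^7 = £441,964.2857 / 2.102488 = £210,210.14

£210210.14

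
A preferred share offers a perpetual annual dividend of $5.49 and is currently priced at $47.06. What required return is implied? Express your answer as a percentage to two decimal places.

P = C/r ⇒ r = C/P = $5.49/$47.06 = 0.116660

11.67%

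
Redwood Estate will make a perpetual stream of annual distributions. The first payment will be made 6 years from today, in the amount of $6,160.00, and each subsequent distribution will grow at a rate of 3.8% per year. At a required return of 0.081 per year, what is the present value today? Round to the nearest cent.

$97047.37

Value at end of year 5: C₁ / (r − g) = $6,160.00 / (0.081 − 0.038) = $143,255.8140
Discount to today: PV = $143,255.8140 / (1 + 0.081)^5 = $143,255.8140 / 1.476143 = $97,047.37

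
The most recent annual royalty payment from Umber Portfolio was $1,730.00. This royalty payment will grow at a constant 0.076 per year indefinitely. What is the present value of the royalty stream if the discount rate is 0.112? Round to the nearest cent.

D₁ = D₀ × (1 + g) = $1,730.00 × 1.076 = $1,861.4800
Growing perpetuity: P = D₁ / (r − g) = $1,861.4800 / (0.112 − 0.076) = $51,707.78

$51707.78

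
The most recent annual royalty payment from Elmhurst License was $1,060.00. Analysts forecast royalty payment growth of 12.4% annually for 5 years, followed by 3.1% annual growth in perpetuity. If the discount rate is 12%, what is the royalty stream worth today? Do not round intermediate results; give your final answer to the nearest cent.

D_1 = 1191.44000
D_2 = 1339.17856
D_3 = 1505.23670
D_4 = 1691.88605
D_5 = 1901.67992
Terminal value at year 5: TV = D_5×(1+g_2)/(r−g_2) = 1960.63200/0.089 = 22029.57304
P_0 = D_1/(1+r)^1 + D_2/(1+r)^2 + D_3/(1+r)^3 + D_4/(1+r)^4 + D_5/(1+r)^5 + TV/(1+r)^5
    = 1063.78571 + 1067.58495 + 1071.39775 + 1075.22417 + 1079.06426 + 12500.17136 = 17857.22821

$17857.23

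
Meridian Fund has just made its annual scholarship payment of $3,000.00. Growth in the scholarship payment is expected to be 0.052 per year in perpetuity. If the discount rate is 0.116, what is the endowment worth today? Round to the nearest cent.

$49312.50

D₁ = D₀ × (1 + g) = $3,000.00 × 1.052 = $3,156.0000
Growing perpetuity: P = D₁ / (r − g) = $3,156.0000 / (0.116 − 0.052) = $49,312.50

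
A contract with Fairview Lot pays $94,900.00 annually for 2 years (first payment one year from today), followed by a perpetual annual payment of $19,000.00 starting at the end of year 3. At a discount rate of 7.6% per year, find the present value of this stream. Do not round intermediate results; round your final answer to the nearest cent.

PV of 2-year annuity: $94,900.00 × [1 − (1+0.076)^−2] / 0.076 = 170164.52233
Perpetuity value at year 2: $19,000.00 / 0.076 = 250000.00000
PV of perpetuity: 250000.00000 / (1+0.076)^2 = 215931.23368
Total PV = 170164.52233 + 215931.23368 = 386095.75600

$386095.76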